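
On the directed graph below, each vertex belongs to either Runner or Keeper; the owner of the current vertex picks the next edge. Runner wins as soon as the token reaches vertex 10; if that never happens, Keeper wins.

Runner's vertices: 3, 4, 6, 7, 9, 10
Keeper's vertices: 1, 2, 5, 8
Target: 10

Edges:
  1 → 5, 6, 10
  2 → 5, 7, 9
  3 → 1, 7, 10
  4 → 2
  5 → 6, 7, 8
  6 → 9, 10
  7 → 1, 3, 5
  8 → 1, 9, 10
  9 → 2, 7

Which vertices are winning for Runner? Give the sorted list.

A0 = {10}
A1: add {3, 6} — 3 (Runner) has 3→10; 6 (Runner) has 6→10.
A2: add {7} — 7 (Runner) has 7→3.
A3: add {9} — 9 (Runner) has 9→7.
A4 = A3; e.g. 1 (Keeper) can still go to 5. Fixed point.
Runner's winning region = {3, 6, 7, 9, 10}.

3, 6, 7, 9, 10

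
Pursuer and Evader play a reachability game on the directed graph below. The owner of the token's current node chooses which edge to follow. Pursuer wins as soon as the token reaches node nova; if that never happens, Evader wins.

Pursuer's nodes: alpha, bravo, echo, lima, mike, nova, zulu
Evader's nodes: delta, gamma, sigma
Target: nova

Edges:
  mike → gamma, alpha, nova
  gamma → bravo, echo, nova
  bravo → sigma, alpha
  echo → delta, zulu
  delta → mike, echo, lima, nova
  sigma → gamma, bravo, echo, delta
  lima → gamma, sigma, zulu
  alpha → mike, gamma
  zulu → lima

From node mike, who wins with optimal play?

A0 = {nova}
A1: add {mike} — mike (Pursuer) has mike→nova.
mike ∈ A1, so Pursuer can force the target.

Pursuer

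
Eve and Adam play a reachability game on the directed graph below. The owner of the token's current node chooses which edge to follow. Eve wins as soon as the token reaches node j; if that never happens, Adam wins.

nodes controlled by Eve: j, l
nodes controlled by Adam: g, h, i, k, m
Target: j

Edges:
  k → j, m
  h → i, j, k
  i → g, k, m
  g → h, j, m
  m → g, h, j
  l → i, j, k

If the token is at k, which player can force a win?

A0 = {j}
A1: add {l} — l (Eve) has l→j.
A2 = A1; e.g. g (Adam) can still go to h. Fixed point.
k never enters the attractor, so Adam can avoid the target forever.

Adam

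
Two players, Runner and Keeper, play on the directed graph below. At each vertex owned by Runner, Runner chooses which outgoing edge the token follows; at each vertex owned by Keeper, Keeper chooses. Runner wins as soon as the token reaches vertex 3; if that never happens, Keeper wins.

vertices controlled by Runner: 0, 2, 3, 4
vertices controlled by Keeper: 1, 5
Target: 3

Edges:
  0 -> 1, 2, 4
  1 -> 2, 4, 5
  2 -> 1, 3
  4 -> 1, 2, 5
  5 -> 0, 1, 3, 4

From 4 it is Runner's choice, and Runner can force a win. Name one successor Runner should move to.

A0 = {3}
A1: add {2} — 2 (Runner) has 2→3.
A2: add {0, 4} — 0 (Runner) has 0→2; 4 (Runner) has 4→2.
A3 = A2; e.g. 1 (Keeper) can still go to 5. Fixed point.
From 4, successor 2 is in the attractor (rank 1); the other successors 1, 5 are not.

2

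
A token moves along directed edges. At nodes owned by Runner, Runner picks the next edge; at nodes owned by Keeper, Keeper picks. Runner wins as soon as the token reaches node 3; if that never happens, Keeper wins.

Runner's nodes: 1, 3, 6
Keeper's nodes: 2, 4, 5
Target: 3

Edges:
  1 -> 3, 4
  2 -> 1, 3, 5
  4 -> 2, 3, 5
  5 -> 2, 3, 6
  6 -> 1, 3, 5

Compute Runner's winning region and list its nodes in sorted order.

A0 = {3}
A1: add {1, 6} — 1 (Runner) has 1→3; 6 (Runner) has 6→3.
A2 = A1; e.g. 2 (Keeper) can still go to 5. Fixed point.
Runner's winning region = {1, 3, 6}.

1, 3, 6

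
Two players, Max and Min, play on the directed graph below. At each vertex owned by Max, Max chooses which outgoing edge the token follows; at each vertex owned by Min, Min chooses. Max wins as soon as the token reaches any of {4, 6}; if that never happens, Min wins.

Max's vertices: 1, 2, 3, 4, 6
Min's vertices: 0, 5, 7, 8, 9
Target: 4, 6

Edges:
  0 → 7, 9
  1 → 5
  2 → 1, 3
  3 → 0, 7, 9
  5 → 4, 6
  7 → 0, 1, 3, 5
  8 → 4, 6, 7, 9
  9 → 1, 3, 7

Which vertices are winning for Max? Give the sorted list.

1, 2, 4, 5, 6

A0 = {4, 6}
A1: add {5} — 5 (Min): all of {4, 6} already in.
A2: add {1} — 1 (Max) has 1→5.
A3: add {2} — 2 (Max) has 2→1.
A4 = A3; e.g. 0 (Min) can still go to 7. Fixed point.
Max's winning region = {1, 2, 4, 5, 6}.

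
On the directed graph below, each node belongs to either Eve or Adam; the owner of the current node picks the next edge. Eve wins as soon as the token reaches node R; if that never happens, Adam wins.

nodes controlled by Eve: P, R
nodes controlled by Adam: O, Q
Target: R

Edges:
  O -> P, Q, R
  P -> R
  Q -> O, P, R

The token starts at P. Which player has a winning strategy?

A0 = {R}
A1: add {P} — P (Eve) has P→R.
A2 = A1; e.g. O (Adam) can still go to Q. Fixed point.
P ∈ A1, so Eve can force the target.

Eve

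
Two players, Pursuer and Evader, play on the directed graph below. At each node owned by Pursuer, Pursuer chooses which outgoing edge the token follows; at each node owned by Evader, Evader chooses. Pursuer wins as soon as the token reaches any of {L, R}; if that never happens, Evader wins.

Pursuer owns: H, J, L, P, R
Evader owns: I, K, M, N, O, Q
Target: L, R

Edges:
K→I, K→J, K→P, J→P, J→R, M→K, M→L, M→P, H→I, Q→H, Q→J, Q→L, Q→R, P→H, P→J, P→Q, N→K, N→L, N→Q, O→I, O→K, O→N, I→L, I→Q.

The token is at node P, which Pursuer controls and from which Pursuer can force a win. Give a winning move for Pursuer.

J

A0 = {L, R}
A1: add {J} — J (Pursuer) has J→R.
A2: add {P} — P (Pursuer) has P→J.
A3 = A2; e.g. H (Pursuer) has no edge into A2. Fixed point.
From P, successor J is in the attractor (rank 1); the other successors H, Q are not.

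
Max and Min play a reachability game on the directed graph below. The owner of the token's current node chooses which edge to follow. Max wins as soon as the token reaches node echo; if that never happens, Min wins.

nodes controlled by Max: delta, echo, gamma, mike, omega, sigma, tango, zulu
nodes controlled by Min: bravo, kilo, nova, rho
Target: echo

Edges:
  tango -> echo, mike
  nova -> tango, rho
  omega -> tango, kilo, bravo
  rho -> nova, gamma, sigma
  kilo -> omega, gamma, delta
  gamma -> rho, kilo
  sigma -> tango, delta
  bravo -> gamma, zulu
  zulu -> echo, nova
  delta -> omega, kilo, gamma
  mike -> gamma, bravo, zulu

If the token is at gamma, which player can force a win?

Min

A0 = {echo}
A1: add {tango, zulu} — tango (Max) has tango→echo; zulu (Max) has zulu→echo.
A2: add {mike, omega, sigma} — omega (Max) has omega→tango; sigma (Max) has sigma→tango; mike (Max) has mike→zulu.
A3: add {delta} — delta (Max) has delta→omega.
A4 = A3; e.g. nova (Min) can still go to rho. Fixed point.
gamma never enters the attractor, so Min can avoid the target forever.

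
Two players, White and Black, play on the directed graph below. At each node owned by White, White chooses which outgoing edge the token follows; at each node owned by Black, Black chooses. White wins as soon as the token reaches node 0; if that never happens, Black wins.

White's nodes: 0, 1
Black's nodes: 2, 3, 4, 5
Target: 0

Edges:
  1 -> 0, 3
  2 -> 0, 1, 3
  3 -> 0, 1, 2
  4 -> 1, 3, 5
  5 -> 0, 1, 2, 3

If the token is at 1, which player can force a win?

White

A0 = {0}
A1: add {1} — 1 (White) has 1→0.
A2 = A1; e.g. 2 (Black) can still go to 3. Fixed point.
1 ∈ A1, so White can force the target.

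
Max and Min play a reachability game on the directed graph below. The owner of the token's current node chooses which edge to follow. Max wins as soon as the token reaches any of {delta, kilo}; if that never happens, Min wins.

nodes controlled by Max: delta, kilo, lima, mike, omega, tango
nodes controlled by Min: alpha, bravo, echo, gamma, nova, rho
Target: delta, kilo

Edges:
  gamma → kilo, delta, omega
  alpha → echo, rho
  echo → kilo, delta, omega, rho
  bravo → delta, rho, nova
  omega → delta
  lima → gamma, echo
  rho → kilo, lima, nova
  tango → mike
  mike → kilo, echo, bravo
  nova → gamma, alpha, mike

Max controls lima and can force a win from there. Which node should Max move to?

gamma

A0 = {delta, kilo}
A1: add {mike, omega} — omega (Max) has omega→delta; mike (Max) has mike→kilo.
A2: add {gamma, tango} — gamma (Min): all of {kilo, delta, omega} already in; tango (Max) has tango→mike.
A3: add {lima} — lima (Max) has lima→gamma.
A4 = A3; e.g. alpha (Min) can still go to echo. Fixed point.
From lima, successor gamma is in the attractor (rank 2); the other successor echo is not.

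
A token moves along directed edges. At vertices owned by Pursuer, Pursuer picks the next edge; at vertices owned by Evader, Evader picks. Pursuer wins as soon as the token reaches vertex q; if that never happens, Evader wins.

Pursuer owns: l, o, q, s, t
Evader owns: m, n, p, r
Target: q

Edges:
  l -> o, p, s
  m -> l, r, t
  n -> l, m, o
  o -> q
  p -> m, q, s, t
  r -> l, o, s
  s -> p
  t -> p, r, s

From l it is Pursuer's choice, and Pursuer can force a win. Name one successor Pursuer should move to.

A0 = {q}
A1: add {o} — o (Pursuer) has o→q.
A2: add {l} — l (Pursuer) has l→o.
A3 = A2; e.g. m (Evader) can still go to r. Fixed point.
From l, successor o is in the attractor (rank 1); the other successors p, s are not.

o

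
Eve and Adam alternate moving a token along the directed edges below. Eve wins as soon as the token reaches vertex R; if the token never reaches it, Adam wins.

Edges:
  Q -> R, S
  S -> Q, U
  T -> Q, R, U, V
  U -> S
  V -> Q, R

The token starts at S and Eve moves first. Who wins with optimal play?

Adam

Track states (vertex, player-to-move).
A0 = {(R,Eve), (R,Adam)}
A1: add {(Q,Eve), (T,Eve), (V,Eve)}.
A2: add {(V,Adam)}.
A3 = A2; e.g. (Q,Adam) stays out. (S,Eve) never enters ⇒ Adam avoids the target.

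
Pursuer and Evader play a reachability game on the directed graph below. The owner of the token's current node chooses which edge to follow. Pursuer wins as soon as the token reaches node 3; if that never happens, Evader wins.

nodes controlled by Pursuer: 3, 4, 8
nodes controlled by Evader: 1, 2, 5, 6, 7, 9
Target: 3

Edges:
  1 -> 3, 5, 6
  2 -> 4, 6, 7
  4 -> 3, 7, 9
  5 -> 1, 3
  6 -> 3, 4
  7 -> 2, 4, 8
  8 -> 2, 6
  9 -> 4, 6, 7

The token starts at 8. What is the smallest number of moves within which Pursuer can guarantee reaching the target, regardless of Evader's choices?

3

A0 = {3}
A1: add {4} — 4 (Pursuer) has 4→3.
A2: add {6} — 6 (Evader): all of {3, 4} already in.
A3: add {8} — 8 (Pursuer) has 8→6.
A4 = A3; e.g. 1 (Evader) can still go to 5. Fixed point.
8 enters the attractor at level 3, so Pursuer can force the target in 3 moves from there.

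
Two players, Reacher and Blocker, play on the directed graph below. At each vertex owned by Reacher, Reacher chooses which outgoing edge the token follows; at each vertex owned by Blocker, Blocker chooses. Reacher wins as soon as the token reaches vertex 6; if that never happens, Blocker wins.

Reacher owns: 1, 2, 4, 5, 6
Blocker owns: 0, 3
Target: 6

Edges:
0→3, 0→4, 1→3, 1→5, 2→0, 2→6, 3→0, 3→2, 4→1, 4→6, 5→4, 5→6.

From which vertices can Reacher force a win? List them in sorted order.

A0 = {6}
A1: add {2, 4, 5} — 2 (Reacher) has 2→6; 4 (Reacher) has 4→6; 5 (Reacher) has 5→6.
A2: add {1} — 1 (Reacher) has 1→5.
A3 = A2; e.g. 0 (Blocker) can still go to 3. Fixed point.
Reacher's winning region = {1, 2, 4, 5, 6}.

1, 2, 4, 5, 6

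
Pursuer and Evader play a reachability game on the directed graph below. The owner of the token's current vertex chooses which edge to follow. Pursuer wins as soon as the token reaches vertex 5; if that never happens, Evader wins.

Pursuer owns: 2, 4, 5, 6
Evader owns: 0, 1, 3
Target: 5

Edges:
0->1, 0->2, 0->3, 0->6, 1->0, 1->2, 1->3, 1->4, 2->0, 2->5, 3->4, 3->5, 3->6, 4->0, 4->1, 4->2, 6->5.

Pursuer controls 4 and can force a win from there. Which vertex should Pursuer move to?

A0 = {5}
A1: add {2, 6} — 2 (Pursuer) has 2→5; 6 (Pursuer) has 6→5.
A2: add {4} — 4 (Pursuer) has 4→2.
A3: add {3} — 3 (Evader): all of {4, 5, 6} already in.
A4 = A3; e.g. 0 (Evader) can still go to 1. Fixed point.
From 4, successor 2 is in the attractor (rank 1); the other successors 0, 1 are not.

2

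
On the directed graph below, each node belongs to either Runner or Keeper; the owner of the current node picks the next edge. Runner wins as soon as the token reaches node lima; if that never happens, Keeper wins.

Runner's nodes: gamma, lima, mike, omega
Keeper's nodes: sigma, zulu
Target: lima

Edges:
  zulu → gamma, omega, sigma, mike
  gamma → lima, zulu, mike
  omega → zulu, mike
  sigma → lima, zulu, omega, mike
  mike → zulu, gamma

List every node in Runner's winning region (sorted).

A0 = {lima}
A1: add {gamma} — gamma (Runner) has gamma→lima.
A2: add {mike} — mike (Runner) has mike→gamma.
A3: add {omega} — omega (Runner) has omega→mike.
A4 = A3; e.g. zulu (Keeper) can still go to sigma. Fixed point.
Runner's winning region = {gamma, lima, mike, omega}.

gamma, lima, mike, omega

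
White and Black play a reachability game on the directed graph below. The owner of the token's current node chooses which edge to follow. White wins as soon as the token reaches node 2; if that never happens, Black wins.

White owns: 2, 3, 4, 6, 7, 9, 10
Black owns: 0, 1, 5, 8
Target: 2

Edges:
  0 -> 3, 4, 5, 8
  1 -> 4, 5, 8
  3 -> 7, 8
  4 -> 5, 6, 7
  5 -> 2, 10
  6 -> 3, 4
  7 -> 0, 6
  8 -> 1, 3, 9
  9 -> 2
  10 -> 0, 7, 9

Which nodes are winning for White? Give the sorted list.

2, 3, 4, 5, 6, 7, 9, 10

A0 = {2}
A1: add {9} — 9 (White) has 9→2.
A2: add {10} — 10 (White) has 10→9.
A3: add {5} — 5 (Black): all of {2, 10} already in.
A4: add {4} — 4 (White) has 4→5.
A5: add {6} — 6 (White) has 6→4.
A6: add {7} — 7 (White) has 7→6.
A7: add {3} — 3 (White) has 3→7.
A8 = A7; e.g. 0 (Black) can still go to 8. Fixed point.
White's winning region = {2, 3, 4, 5, 6, 7, 9, 10}.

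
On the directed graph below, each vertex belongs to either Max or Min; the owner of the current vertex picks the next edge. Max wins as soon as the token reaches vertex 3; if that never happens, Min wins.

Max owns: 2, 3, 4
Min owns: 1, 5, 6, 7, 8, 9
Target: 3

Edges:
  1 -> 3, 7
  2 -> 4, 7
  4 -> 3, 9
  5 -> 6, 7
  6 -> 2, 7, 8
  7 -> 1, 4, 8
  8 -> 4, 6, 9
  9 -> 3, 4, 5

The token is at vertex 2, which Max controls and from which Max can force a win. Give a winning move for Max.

4

A0 = {3}
A1: add {4} — 4 (Max) has 4→3.
A2: add {2} — 2 (Max) has 2→4.
A3 = A2; e.g. 1 (Min) can still go to 7. Fixed point.
From 2, successor 4 is in the attractor (rank 1); the other successor 7 is not.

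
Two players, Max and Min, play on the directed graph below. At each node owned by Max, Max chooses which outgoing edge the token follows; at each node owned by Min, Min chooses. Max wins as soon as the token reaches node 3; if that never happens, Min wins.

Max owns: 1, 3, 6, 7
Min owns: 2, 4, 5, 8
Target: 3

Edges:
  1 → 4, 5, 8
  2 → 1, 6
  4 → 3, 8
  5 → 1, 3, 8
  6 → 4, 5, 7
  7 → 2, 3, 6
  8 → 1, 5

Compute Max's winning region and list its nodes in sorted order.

3, 6, 7

A0 = {3}
A1: add {7} — 7 (Max) has 7→3.
A2: add {6} — 6 (Max) has 6→7.
A3 = A2; e.g. 1 (Max) has no edge into A2. Fixed point.
Max's winning region = {3, 6, 7}.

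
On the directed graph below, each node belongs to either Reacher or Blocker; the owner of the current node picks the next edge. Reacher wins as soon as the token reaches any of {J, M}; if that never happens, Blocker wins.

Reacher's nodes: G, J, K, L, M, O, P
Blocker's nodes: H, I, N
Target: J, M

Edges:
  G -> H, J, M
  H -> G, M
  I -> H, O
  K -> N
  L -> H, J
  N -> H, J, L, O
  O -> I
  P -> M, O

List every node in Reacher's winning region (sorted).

A0 = {J, M}
A1: add {G, L, P} — G (Reacher) has G→J; L (Reacher) has L→J; P (Reacher) has P→M.
A2: add {H} — H (Blocker): all of {G, M} already in.
A3 = A2; e.g. I (Blocker) can still go to O. Fixed point.
Reacher's winning region = {G, H, J, L, M, P}.

G, H, J, L, M, P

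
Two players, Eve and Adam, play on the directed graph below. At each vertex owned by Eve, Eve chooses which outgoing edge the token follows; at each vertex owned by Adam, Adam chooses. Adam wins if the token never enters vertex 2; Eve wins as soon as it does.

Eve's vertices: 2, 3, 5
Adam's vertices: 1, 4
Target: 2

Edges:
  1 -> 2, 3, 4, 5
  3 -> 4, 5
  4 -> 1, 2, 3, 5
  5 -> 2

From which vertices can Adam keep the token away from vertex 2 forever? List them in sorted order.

1, 4

A0 = {2}
A1: add {5} — 5 (Eve) has 5→2.
A2: add {3} — 3 (Eve) has 3→5.
A3 = A2; e.g. 1 (Adam) can still go to 4. Fixed point.
Eve's attractor = {2, 3, 5}; Adam avoids the target exactly from the complement.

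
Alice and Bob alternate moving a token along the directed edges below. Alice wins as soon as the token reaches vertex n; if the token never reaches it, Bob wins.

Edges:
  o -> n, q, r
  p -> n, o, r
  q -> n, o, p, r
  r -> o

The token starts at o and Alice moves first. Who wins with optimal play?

Track states (vertex, player-to-move).
A0 = {(n,Alice), (n,Bob)}
A1: add {(o,Alice), (p,Alice), (q,Alice)}.
(o,Alice) ∈ A1 ⇒ Alice forces the target.

Alice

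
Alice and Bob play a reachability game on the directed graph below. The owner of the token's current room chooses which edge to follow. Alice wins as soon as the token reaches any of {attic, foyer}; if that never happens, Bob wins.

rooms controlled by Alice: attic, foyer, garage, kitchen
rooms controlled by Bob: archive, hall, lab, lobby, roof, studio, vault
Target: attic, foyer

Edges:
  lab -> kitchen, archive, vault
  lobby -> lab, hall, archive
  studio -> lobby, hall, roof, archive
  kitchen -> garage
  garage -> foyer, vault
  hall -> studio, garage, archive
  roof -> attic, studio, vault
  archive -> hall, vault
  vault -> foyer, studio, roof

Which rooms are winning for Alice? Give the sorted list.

attic, foyer, garage, kitchen

A0 = {attic, foyer}
A1: add {garage} — garage (Alice) has garage→foyer.
A2: add {kitchen} — kitchen (Alice) has kitchen→garage.
A3 = A2; e.g. lab (Bob) can still go to archive. Fixed point.
Alice's winning region = {attic, foyer, garage, kitchen}.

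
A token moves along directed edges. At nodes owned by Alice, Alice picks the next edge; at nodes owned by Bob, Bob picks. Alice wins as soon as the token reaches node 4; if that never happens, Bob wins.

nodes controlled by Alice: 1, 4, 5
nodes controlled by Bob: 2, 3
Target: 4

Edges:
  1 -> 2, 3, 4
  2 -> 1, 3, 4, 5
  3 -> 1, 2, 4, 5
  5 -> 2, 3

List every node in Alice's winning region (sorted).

A0 = {4}
A1: add {1} — 1 (Alice) has 1→4.
A2 = A1; e.g. 2 (Bob) can still go to 3. Fixed point.
Alice's winning region = {1, 4}.

1, 4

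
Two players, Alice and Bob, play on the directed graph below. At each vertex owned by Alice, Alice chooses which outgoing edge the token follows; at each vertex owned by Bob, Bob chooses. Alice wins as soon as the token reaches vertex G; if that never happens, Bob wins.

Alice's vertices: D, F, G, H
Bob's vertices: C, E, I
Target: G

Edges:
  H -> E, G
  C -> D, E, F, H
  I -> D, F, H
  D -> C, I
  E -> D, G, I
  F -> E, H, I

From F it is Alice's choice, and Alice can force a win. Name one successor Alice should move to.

A0 = {G}
A1: add {H} — H (Alice) has H→G.
A2: add {F} — F (Alice) has F→H.
A3 = A2; e.g. C (Bob) can still go to D. Fixed point.
From F, successor H is in the attractor (rank 1); the other successors E, I are not.

H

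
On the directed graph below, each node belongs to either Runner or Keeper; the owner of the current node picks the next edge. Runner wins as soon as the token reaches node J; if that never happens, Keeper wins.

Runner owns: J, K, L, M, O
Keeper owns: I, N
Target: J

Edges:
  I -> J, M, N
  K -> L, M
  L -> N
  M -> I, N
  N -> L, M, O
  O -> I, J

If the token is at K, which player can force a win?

Keeper

A0 = {J}
A1: add {O} — O (Runner) has O→J.
A2 = A1; e.g. I (Keeper) can still go to M. Fixed point.
K never enters the attractor, so Keeper can avoid the target forever.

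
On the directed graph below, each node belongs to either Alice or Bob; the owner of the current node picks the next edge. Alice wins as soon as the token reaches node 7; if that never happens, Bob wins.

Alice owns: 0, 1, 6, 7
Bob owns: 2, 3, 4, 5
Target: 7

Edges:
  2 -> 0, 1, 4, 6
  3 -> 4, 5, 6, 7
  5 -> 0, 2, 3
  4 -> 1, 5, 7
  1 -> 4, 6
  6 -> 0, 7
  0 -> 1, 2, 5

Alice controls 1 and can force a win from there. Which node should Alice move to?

A0 = {7}
A1: add {6} — 6 (Alice) has 6→7.
A2: add {1} — 1 (Alice) has 1→6.
A3: add {0} — 0 (Alice) has 0→1.
A4 = A3; e.g. 2 (Bob) can still go to 4. Fixed point.
From 1, successor 6 is in the attractor (rank 1); the other successor 4 is not.

6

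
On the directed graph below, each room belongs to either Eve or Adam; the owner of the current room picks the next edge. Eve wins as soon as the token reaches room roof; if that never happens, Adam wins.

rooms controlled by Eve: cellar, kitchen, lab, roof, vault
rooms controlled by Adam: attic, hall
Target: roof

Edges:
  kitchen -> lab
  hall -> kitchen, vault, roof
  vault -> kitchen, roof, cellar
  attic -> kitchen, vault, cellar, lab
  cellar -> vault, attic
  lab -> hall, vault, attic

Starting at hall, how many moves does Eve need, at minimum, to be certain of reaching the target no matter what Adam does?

4

A0 = {roof}
A1: add {vault} — vault (Eve) has vault→roof.
A2: add {cellar, lab} — cellar (Eve) has cellar→vault; lab (Eve) has lab→vault.
A3: add {kitchen} — kitchen (Eve) has kitchen→lab.
A4: add {attic, hall} — hall (Adam): all of {kitchen, vault, roof} already in; attic (Adam): all of {kitchen, vault, cellar, lab} already in.
A4 = all vertices. Fixed point.
hall enters the attractor at level 4, so Eve can force the target in 4 moves from there.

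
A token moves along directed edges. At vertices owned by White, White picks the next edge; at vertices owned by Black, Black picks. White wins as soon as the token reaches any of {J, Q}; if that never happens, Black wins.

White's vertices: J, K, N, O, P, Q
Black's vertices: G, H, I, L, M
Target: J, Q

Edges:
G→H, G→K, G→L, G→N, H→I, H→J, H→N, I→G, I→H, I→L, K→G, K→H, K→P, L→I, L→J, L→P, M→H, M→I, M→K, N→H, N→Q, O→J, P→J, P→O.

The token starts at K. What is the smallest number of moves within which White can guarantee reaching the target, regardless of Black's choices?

A0 = {J, Q}
A1: add {N, O, P} — N (White) has N→Q; O (White) has O→J; P (White) has P→J.
A2: add {K} — K (White) has K→P.
A3 = A2; e.g. G (Black) can still go to H. Fixed point.
K enters the attractor at level 2, so White can force the target in 2 moves from there.

2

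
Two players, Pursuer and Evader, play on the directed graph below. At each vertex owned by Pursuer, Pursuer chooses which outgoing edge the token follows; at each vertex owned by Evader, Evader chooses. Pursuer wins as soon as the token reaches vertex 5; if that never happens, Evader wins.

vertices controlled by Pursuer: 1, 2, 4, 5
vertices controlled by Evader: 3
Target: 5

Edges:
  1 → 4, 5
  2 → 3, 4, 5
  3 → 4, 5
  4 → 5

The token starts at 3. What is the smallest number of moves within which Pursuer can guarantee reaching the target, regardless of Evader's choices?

A0 = {5}
A1: add {1, 2, 4} — 1 (Pursuer) has 1→5; 2 (Pursuer) has 2→5; 4 (Pursuer) has 4→5.
A2: add {3} — 3 (Evader): all of {4, 5} already in.
A2 = all vertices. Fixed point.
3 enters the attractor at level 2, so Pursuer can force the target in 2 moves from there.

2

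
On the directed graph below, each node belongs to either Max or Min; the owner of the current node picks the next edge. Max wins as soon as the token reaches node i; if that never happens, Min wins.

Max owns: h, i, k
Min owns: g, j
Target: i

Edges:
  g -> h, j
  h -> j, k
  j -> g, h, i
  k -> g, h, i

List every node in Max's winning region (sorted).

A0 = {i}
A1: add {k} — k (Max) has k→i.
A2: add {h} — h (Max) has h→k.
A3 = A2; e.g. g (Min) can still go to j. Fixed point.
Max's winning region = {h, i, k}.

h, i, k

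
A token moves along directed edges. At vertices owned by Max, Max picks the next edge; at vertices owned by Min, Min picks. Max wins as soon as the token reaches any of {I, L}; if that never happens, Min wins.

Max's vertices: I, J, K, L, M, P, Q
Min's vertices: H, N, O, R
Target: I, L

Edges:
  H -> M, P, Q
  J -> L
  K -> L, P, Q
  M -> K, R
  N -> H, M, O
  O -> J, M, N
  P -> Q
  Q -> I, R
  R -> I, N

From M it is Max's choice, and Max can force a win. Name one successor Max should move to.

A0 = {I, L}
A1: add {J, K, Q} — J (Max) has J→L; K (Max) has K→L; Q (Max) has Q→I.
A2: add {M, P} — M (Max) has M→K; P (Max) has P→Q.
A3: add {H} — H (Min): all of {M, P, Q} already in.
A4 = A3; e.g. N (Min) can still go to O. Fixed point.
From M, successor K is in the attractor (rank 1); the other successor R is not.

K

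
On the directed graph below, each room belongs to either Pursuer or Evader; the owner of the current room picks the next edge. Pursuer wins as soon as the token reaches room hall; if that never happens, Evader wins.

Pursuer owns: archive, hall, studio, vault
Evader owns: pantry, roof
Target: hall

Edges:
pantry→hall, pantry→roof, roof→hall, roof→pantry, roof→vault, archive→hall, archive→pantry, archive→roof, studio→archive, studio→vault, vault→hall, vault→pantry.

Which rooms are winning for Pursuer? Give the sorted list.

archive, hall, studio, vault

A0 = {hall}
A1: add {archive, vault} — archive (Pursuer) has archive→hall; vault (Pursuer) has vault→hall.
A2: add {studio} — studio (Pursuer) has studio→archive.
A3 = A2; e.g. pantry (Evader) can still go to roof. Fixed point.
Pursuer's winning region = {archive, hall, studio, vault}.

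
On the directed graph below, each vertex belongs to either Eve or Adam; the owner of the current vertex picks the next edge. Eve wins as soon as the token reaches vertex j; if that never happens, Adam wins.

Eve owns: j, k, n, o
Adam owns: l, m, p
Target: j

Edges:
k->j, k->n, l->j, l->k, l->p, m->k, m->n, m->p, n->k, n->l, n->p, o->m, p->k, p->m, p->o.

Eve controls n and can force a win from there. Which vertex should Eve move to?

A0 = {j}
A1: add {k} — k (Eve) has k→j.
A2: add {n} — n (Eve) has n→k.
A3 = A2; e.g. l (Adam) can still go to p. Fixed point.
From n, successor k is in the attractor (rank 1); the other successors l, p are not.

k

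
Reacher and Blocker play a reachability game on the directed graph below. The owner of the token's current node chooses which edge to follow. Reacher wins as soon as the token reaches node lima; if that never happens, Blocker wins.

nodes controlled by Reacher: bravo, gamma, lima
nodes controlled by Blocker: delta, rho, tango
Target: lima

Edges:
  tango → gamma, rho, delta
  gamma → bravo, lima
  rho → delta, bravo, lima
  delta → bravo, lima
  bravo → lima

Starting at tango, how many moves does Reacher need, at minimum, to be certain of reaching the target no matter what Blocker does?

4

A0 = {lima}
A1: add {bravo, gamma} — gamma (Reacher) has gamma→lima; bravo (Reacher) has bravo→lima.
A2: add {delta} — delta (Blocker): all of {bravo, lima} already in.
A3: add {rho} — rho (Blocker): all of {delta, bravo, lima} already in.
A4: add {tango} — tango (Blocker): all of {gamma, rho, delta} already in.
A4 = all vertices. Fixed point.
tango enters the attractor at level 4, so Reacher can force the target in 4 moves from there.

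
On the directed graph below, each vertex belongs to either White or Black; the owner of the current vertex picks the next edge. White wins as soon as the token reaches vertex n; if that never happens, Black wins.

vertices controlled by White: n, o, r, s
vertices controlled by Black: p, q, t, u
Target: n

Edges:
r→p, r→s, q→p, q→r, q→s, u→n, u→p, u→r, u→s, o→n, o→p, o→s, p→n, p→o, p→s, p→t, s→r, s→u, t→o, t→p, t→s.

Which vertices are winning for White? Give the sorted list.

n, o

A0 = {n}
A1: add {o} — o (White) has o→n.
A2 = A1; e.g. p (Black) can still go to s. Fixed point.
White's winning region = {n, o}.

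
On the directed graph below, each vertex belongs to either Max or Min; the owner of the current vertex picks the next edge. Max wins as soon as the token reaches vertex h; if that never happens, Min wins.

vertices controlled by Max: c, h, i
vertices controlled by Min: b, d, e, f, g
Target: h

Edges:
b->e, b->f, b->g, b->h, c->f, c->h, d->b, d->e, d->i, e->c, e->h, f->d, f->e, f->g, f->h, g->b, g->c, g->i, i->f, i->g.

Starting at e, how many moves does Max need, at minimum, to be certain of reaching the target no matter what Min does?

A0 = {h}
A1: add {c} — c (Max) has c→h.
A2: add {e} — e (Min): all of {c, h} already in.
A3 = A2; e.g. b (Min) can still go to f. Fixed point.
e enters the attractor at level 2, so Max can force the target in 2 moves from there.

2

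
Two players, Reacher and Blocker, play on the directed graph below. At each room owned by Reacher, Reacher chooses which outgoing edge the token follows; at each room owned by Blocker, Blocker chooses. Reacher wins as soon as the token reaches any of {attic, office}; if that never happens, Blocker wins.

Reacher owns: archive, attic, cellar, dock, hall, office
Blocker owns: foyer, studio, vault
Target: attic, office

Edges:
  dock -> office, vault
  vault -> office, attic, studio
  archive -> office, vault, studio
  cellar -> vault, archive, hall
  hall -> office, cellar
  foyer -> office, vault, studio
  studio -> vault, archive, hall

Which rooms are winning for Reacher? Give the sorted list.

A0 = {attic, office}
A1: add {archive, dock, hall} — dock (Reacher) has dock→office; archive (Reacher) has archive→office; hall (Reacher) has hall→office.
A2: add {cellar} — cellar (Reacher) has cellar→archive.
A3 = A2; e.g. vault (Blocker) can still go to studio. Fixed point.
Reacher's winning region = {archive, attic, cellar, dock, hall, office}.

archive, attic, cellar, dock, hall, office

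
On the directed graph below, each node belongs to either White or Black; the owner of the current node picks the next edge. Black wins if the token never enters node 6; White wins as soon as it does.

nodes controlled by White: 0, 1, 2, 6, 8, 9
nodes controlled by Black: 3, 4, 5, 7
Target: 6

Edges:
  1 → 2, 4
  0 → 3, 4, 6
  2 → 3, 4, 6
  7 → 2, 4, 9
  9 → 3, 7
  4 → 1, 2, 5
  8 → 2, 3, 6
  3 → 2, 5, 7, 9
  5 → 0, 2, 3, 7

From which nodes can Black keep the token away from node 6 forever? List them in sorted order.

A0 = {6}
A1: add {0, 2, 8} — 0 (White) has 0→6; 2 (White) has 2→6; 8 (White) has 8→6.
A2: add {1} — 1 (White) has 1→2.
A3 = A2; e.g. 3 (Black) can still go to 5. Fixed point.
White's attractor = {0, 1, 2, 6, 8}; Black avoids the target exactly from the complement.

3, 4, 5, 7, 9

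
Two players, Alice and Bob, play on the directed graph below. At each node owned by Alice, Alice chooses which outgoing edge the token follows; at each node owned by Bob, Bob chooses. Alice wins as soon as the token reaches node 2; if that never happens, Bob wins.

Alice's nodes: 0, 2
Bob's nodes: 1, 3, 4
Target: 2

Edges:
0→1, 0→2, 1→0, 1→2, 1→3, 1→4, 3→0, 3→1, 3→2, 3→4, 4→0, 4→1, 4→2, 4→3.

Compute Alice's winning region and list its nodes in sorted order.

A0 = {2}
A1: add {0} — 0 (Alice) has 0→2.
A2 = A1; e.g. 1 (Bob) can still go to 3. Fixed point.
Alice's winning region = {0, 2}.

0, 2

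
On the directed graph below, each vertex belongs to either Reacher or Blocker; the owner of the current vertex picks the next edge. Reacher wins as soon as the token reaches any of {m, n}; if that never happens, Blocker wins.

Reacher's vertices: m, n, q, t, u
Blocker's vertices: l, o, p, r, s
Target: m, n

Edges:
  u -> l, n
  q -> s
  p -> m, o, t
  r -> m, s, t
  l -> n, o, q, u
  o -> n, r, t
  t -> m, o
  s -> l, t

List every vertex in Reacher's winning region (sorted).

A0 = {m, n}
A1: add {t, u} — t (Reacher) has t→m; u (Reacher) has u→n.
A2 = A1; e.g. l (Blocker) can still go to o. Fixed point.
Reacher's winning region = {m, n, t, u}.

m, n, t, u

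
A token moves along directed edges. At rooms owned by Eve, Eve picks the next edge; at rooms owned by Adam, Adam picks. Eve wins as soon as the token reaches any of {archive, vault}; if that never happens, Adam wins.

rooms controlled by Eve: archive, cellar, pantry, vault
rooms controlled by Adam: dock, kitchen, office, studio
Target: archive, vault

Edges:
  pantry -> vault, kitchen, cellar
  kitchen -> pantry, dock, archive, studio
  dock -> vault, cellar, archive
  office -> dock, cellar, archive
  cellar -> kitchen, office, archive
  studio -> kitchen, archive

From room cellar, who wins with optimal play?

Eve

A0 = {archive, vault}
A1: add {cellar, pantry} — pantry (Eve) has pantry→vault; cellar (Eve) has cellar→archive.
cellar ∈ A1, so Eve can force the target.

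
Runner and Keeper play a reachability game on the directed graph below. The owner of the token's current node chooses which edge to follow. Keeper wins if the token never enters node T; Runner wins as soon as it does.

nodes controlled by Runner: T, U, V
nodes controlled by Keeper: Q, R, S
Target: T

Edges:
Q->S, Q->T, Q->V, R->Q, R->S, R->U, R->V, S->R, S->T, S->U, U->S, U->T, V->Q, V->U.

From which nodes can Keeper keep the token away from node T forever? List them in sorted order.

A0 = {T}
A1: add {U} — U (Runner) has U→T.
A2: add {V} — V (Runner) has V→U.
A3 = A2; e.g. Q (Keeper) can still go to S. Fixed point.
Runner's attractor = {T, U, V}; Keeper avoids the target exactly from the complement.

Q, R, S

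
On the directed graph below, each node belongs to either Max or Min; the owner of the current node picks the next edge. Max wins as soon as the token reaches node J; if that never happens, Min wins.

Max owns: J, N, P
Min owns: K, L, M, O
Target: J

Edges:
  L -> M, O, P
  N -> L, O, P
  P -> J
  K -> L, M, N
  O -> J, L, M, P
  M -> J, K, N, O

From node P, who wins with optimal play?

A0 = {J}
A1: add {P} — P (Max) has P→J.
P ∈ A1, so Max can force the target.

Max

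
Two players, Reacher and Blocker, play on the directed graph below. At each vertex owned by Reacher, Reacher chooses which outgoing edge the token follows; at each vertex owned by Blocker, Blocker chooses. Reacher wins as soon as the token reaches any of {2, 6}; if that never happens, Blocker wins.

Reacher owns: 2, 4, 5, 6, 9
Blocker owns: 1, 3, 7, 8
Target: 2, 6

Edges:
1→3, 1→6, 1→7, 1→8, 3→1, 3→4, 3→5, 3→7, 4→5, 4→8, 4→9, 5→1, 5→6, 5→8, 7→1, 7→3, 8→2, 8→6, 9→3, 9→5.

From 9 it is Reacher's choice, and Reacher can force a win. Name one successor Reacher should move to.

A0 = {2, 6}
A1: add {5, 8} — 5 (Reacher) has 5→6; 8 (Blocker): all of {2, 6} already in.
A2: add {4, 9} — 4 (Reacher) has 4→5; 9 (Reacher) has 9→5.
A3 = A2; e.g. 1 (Blocker) can still go to 3. Fixed point.
From 9, successor 5 is in the attractor (rank 1); the other successor 3 is not.

5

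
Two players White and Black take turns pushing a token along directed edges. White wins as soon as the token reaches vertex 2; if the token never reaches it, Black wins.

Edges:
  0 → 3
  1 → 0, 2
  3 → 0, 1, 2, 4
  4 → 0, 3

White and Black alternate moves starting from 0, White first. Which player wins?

Black

Track states (vertex, player-to-move).
A0 = {(2,White), (2,Black)}
A1: add {(1,White), (3,White)}.
A2: add {(0,Black)}.
A3: add {(4,White)}.
A4 = A3; e.g. (0,White) stays out. (0,White) never enters ⇒ Black avoids the target.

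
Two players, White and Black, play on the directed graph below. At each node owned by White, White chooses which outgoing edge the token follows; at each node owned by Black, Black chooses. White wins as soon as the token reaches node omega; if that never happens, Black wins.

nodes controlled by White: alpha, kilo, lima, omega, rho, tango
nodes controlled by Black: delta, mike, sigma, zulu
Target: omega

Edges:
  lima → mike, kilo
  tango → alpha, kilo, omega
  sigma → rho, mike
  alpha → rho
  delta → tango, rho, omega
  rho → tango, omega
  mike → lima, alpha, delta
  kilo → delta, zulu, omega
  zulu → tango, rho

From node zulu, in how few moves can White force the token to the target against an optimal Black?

A0 = {omega}
A1: add {kilo, rho, tango} — tango (White) has tango→omega; rho (White) has rho→omega; kilo (White) has kilo→omega.
A2: add {alpha, delta, lima, zulu} — lima (White) has lima→kilo; alpha (White) has alpha→rho; delta (Black): all of {tango, rho, omega} already in; zulu (Black): all of {tango, rho} already in.
zulu enters the attractor at level 2, so White can force the target in 2 moves from there.

2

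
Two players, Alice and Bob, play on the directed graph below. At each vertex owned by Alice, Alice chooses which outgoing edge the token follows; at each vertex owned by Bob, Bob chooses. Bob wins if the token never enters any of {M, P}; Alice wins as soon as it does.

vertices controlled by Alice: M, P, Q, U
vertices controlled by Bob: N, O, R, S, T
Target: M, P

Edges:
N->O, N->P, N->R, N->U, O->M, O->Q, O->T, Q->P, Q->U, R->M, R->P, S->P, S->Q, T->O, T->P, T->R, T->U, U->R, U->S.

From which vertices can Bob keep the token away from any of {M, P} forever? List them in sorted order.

A0 = {M, P}
A1: add {Q, R} — Q (Alice) has Q→P; R (Bob): all of {M, P} already in.
A2: add {S, U} — S (Bob): all of {P, Q} already in; U (Alice) has U→R.
A3 = A2; e.g. N (Bob) can still go to O. Fixed point.
Alice's attractor = {M, P, Q, R, S, U}; Bob avoids the target exactly from the complement.

N, O, T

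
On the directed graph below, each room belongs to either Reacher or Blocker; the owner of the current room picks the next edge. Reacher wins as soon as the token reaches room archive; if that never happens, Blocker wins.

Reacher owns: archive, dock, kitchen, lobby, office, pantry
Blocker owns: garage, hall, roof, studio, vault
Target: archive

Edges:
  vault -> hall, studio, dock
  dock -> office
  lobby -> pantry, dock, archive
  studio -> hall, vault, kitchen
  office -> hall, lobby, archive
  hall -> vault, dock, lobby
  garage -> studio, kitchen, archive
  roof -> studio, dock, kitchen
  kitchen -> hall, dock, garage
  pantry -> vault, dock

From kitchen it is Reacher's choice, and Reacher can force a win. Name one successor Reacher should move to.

A0 = {archive}
A1: add {lobby, office} — office (Reacher) has office→archive; lobby (Reacher) has lobby→archive.
A2: add {dock} — dock (Reacher) has dock→office.
A3: add {kitchen, pantry} — pantry (Reacher) has pantry→dock; kitchen (Reacher) has kitchen→dock.
A4 = A3; e.g. hall (Blocker) can still go to vault. Fixed point.
From kitchen, successor dock is in the attractor (rank 2); the other successors garage, hall are not.

dock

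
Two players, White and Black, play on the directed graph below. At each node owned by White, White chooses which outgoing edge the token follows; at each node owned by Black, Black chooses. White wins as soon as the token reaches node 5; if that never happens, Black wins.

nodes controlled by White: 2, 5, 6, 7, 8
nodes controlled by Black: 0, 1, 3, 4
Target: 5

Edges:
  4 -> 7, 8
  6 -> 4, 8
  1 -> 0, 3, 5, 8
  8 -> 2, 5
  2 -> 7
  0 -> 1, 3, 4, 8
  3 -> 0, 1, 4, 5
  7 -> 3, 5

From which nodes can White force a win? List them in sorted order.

2, 4, 5, 6, 7, 8

A0 = {5}
A1: add {7, 8} — 7 (White) has 7→5; 8 (White) has 8→5.
A2: add {2, 4, 6} — 2 (White) has 2→7; 4 (Black): all of {7, 8} already in; 6 (White) has 6→8.
A3 = A2; e.g. 0 (Black) can still go to 1. Fixed point.
White's winning region = {2, 4, 5, 6, 7, 8}.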